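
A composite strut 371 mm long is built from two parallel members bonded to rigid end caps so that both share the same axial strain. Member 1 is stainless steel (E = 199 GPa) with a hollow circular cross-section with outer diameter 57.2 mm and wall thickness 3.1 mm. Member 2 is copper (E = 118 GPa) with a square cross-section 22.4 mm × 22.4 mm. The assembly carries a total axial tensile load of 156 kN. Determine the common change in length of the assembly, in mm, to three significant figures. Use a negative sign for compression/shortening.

A_1 = 526.9 mm².
A_2 = 501.8 mm².
Equal strain + equilibrium ⇒ each member carries load in proportion to AE: A₁E₁ = 104800000 N, A₂E₂ = 59210000 N, ΣAE = 164100000 N.
δ = PL/ΣAE = 156000·371/164100000 = 0.3528 mm.

0.353 mm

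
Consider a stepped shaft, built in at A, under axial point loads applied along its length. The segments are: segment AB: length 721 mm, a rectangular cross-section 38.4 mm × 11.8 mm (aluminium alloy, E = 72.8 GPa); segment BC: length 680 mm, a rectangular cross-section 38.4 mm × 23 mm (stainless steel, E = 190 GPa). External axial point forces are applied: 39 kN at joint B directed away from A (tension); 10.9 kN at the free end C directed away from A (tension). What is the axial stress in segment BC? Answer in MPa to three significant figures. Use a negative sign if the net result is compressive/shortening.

12.3 MPa

Internal axial forces (sectioning from the free end, tension +): N_BC = 10.9 kN, N_AB = 49.9 kN.
A_BC = 883.2 mm².
σ_BC = N_BC/A_BC = 10900/883.2 = 12.34 MPa.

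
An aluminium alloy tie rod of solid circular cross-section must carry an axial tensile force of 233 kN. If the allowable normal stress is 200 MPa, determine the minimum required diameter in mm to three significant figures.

38.5 mm

Required area A ≥ P/σ_allow = 233000/200 = 1165 mm².
For a solid circular section, d ≥ √(4A/π) = 38.51 mm.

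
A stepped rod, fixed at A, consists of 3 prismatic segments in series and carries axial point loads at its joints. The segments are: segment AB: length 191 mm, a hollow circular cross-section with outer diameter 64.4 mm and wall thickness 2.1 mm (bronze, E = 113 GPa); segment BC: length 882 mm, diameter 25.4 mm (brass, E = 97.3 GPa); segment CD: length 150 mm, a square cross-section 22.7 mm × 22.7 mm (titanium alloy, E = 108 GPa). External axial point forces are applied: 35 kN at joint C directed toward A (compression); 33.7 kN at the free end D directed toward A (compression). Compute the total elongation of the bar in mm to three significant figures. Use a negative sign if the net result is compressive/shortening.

Internal axial forces (sectioning from the free end, tension +): N_CD = -33.7 kN, N_BC = -68.7 kN, N_AB = -68.7 kN.
A_AB = 411 mm².
A_BC = 506.7 mm².
A_CD = 515.3 mm².
δ_AB = -68700·191/(411·113000) = -0.2825 mm
δ_BC = -68700·882/(506.7·97300) = -1.229 mm
δ_CD = -33700·150/(515.3·108000) = -0.09083 mm
δ = Σδ_i = -1.602 mm.

-1.60 mm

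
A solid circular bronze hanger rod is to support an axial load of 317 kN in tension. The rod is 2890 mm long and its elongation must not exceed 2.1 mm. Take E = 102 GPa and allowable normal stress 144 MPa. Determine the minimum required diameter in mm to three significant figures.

73.8 mm

Required area A ≥ P/σ_allow = 317000/144 = 2201 mm².
For a solid circular section, d ≥ √(4A/π) = 52.94 mm.
Elongation limit: A ≥ PL/(Eδ_allow) = 317000·2890/(102000·2.1) = 4277 mm² ⇒ d ≥ 73.79 mm.
The elongation limit governs.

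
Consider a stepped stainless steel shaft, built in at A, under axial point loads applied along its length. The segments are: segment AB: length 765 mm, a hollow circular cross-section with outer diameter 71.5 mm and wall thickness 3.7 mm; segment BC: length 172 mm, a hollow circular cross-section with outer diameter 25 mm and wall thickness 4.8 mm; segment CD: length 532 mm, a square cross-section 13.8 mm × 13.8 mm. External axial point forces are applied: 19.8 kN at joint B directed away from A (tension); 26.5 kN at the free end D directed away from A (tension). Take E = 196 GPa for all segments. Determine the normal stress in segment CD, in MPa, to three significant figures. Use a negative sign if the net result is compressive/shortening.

139 MPa

Internal axial forces (sectioning from the free end, tension +): N_CD = 26.5 kN, N_BC = 26.5 kN, N_AB = 46.3 kN.
A_CD = 190.4 mm².
σ_CD = N_CD/A_CD = 26500/190.4 = 139.2 MPa.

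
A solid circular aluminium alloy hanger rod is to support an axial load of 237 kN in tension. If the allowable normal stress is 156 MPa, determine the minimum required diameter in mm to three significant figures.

Required area A ≥ P/σ_allow = 237000/156 = 1519 mm².
For a solid circular section, d ≥ √(4A/π) = 43.98 mm.

44.0 mm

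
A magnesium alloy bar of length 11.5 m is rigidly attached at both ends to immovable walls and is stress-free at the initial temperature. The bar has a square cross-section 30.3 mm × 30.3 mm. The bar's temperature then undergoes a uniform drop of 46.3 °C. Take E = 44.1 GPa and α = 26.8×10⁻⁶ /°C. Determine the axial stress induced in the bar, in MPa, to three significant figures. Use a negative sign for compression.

54.7 MPa

Free thermal expansion αLΔT = 26.8e-6 · 11500 · -46.3 = -14.27 mm.
The walls impose strain ε = −(-14.27)/11500 = 1.2408e-03; σ = Eε = 44100 · 1.2408e-03 = 54.72 MPa.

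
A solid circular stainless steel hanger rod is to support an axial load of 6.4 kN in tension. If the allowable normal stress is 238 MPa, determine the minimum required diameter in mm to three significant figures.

Required area A ≥ P/σ_allow = 6400/238 = 26.89 mm².
For a solid circular section, d ≥ √(4A/π) = 5.851 mm.

5.85 mm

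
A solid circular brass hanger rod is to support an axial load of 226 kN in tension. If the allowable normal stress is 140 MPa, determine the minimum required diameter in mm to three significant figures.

45.3 mm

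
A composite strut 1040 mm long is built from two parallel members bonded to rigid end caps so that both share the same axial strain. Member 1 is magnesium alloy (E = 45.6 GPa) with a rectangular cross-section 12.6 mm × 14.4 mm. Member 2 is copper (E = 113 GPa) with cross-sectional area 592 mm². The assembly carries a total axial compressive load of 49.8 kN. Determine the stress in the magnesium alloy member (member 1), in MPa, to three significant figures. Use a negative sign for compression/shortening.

-30.2 MPa

A_1 = 181.4 mm².
Equal strain + equilibrium ⇒ each member carries load in proportion to AE: A₁E₁ = 8274000 N, A₂E₂ = 66900000 N, ΣAE = 75170000 N.
σ₁ = P·E₁/ΣAE = -49800·45600/75170000 = -30.21 MPa.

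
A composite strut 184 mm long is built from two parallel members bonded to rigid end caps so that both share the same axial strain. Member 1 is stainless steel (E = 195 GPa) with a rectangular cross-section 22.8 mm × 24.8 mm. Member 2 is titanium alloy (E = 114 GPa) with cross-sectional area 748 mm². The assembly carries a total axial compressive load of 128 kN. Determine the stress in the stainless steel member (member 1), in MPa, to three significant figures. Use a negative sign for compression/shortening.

-128 MPa

A_1 = 565.4 mm².
Equal strain + equilibrium ⇒ each member carries load in proportion to AE: A₁E₁ = 110300000 N, A₂E₂ = 85270000 N, ΣAE = 195500000 N.
σ₁ = P·E₁/ΣAE = -128000·195000/195500000 = -127.7 MPa.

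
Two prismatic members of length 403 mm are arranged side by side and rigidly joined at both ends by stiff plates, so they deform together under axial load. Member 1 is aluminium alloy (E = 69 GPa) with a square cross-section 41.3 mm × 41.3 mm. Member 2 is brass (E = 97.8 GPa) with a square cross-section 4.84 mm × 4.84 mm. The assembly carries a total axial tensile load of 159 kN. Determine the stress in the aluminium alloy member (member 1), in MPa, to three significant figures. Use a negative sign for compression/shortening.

91.4 MPa

A_1 = 1706 mm².
A_2 = 23.43 mm².
Equal strain + equilibrium ⇒ each member carries load in proportion to AE: A₁E₁ = 117700000 N, A₂E₂ = 2291000 N, ΣAE = 120000000 N.
σ₁ = P·E₁/ΣAE = 159000·69000/120000000 = 91.44 MPa.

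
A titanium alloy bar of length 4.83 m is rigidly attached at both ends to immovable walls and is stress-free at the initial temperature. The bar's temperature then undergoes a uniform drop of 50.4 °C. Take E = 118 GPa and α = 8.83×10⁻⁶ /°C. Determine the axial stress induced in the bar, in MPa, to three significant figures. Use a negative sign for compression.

52.5 MPa

Free thermal expansion αLΔT = 8.83e-6 · 4830 · -50.4 = -2.15 mm.
The walls impose strain ε = −(-2.15)/4830 = 4.4503e-04; σ = Eε = 118000 · 4.4503e-04 = 52.51 MPa.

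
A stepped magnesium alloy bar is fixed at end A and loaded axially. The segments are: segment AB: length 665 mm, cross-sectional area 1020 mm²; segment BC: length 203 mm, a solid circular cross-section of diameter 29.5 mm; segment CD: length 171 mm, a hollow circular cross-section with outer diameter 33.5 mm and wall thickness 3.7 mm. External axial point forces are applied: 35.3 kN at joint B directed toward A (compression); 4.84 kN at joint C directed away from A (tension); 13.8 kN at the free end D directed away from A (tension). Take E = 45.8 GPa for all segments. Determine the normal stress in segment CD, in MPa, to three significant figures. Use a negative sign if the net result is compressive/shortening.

Internal axial forces (sectioning from the free end, tension +): N_CD = 13.8 kN, N_BC = 18.64 kN, N_AB = -16.66 kN.
A_CD = 346.4 mm².
σ_CD = N_CD/A_CD = 13800/346.4 = 39.84 MPa.

39.8 MPa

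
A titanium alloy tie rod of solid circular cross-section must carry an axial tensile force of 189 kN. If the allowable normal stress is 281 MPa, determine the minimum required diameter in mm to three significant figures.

Required area A ≥ P/σ_allow = 189000/281 = 672.6 mm².
For a solid circular section, d ≥ √(4A/π) = 29.26 mm.

29.3 mm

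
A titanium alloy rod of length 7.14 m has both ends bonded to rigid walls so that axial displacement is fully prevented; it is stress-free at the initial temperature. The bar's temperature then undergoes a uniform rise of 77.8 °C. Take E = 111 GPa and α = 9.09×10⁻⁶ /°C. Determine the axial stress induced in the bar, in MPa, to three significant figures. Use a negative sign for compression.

Free thermal expansion αLΔT = 9.09e-6 · 7140 · 77.8 = 5.049 mm.
The walls impose strain ε = −(5.049)/7140 = -7.0720e-04; σ = Eε = 111000 · -7.0720e-04 = -78.5 MPa.

-78.5 MPa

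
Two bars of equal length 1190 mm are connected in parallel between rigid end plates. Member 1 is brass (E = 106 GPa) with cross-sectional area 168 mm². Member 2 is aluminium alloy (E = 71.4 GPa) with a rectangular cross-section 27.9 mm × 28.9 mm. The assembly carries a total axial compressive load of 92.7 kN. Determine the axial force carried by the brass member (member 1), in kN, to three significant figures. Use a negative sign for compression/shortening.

-21.9 kN

A_2 = 806.3 mm².
Equal strain + equilibrium ⇒ each member carries load in proportion to AE: A₁E₁ = 17810000 N, A₂E₂ = 57570000 N, ΣAE = 75380000 N.
F₁ = P·A₁E₁/ΣAE = -92700·17810000/75380000 = -21900 N.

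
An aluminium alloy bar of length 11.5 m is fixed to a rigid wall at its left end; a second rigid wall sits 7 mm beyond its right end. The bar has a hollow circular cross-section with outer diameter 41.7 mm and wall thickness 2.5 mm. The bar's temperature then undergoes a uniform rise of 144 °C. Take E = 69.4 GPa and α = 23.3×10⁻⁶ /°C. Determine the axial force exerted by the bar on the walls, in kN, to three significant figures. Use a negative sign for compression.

Free thermal expansion αLΔT = 23.3e-6 · 11500 · 144 = 38.58 mm.
The walls engage after the gap closes; constrained expansion = 38.58 − 7 = 31.58 mm.
The walls impose strain ε = −(31.58)/11500 = -2.7465e-03; σ = Eε = 69400 · -2.7465e-03 = -190.6 MPa.
Wall reaction R = σ·A = -190.6·307.9 = -58680 N = -58.68 kN.

-58.7 kN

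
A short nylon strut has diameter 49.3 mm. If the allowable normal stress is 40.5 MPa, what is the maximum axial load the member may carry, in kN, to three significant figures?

A = 1909 mm².
P_max = σ_allow · A = 40.5 · 1909 = 77310 N = 77.31 kN.

77.3 kN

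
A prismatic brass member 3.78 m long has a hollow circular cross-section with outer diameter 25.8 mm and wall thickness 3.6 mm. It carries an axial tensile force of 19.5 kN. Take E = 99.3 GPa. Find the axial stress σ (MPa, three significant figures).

77.7 MPa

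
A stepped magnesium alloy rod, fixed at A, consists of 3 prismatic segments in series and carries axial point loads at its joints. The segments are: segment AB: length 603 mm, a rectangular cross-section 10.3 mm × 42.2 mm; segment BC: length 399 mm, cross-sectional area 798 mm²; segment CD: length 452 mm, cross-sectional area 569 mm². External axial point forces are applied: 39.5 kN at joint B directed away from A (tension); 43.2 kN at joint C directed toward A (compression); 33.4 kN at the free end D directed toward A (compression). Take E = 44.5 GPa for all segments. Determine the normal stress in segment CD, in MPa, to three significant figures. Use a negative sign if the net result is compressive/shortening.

-58.7 MPa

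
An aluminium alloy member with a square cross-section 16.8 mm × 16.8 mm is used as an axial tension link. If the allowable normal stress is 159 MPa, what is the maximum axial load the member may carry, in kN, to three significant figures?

A = 282.2 mm².
P_max = σ_allow · A = 159 · 282.2 = 44880 N = 44.88 kN.

44.9 kN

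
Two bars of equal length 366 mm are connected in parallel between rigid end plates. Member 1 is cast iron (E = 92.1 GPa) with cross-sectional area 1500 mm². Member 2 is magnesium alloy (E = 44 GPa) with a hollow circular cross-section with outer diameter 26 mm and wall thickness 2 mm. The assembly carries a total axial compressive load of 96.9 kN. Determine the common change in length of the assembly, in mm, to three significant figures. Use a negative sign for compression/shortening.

-0.245 mm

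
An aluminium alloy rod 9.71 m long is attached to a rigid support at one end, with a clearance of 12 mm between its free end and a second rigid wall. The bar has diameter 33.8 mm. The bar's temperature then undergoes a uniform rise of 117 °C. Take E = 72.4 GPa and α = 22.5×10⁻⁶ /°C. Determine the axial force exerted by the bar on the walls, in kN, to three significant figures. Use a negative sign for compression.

Free thermal expansion αLΔT = 22.5e-6 · 9710 · 117 = 25.56 mm.
The walls engage after the gap closes; constrained expansion = 25.56 − 12 = 13.56 mm.
The walls impose strain ε = −(13.56)/9710 = -1.3967e-03; σ = Eε = 72400 · -1.3967e-03 = -101.1 MPa.
Wall reaction R = σ·A = -101.1·897.3 = -90730 N = -90.73 kN.

-90.7 kN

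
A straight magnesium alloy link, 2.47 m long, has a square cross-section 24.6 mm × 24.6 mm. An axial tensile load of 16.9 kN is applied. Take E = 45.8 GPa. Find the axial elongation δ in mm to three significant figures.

1.51 mm

A = 605.2 mm².
δ_mech = NL/(AE) = 16900·2470/(605.2·45800) = 1.506 mm.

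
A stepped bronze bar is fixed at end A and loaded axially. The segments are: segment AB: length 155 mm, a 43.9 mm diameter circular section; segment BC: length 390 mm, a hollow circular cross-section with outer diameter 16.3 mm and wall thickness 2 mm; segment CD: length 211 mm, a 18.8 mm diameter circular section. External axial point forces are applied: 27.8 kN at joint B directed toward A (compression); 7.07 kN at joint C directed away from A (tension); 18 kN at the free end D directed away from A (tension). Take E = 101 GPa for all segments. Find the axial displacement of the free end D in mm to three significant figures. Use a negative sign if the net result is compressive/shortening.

Internal axial forces (sectioning from the free end, tension +): N_CD = 18 kN, N_BC = 25.07 kN, N_AB = -2.73 kN.
A_AB = 1514 mm².
A_BC = 89.85 mm².
A_CD = 277.6 mm².
δ_AB = -2730·155/(1514·101000) = -0.002768 mm
δ_BC = 25070·390/(89.85·101000) = 1.077 mm
δ_CD = 18000·211/(277.6·101000) = 0.1355 mm
δ = Σδ_i = 1.21 mm.

1.21 mm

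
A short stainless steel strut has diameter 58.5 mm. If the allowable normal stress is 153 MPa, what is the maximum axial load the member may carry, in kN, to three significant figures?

411 kN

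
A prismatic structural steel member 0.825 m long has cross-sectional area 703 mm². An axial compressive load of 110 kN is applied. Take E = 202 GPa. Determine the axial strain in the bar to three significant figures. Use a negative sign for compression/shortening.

-7.75e-04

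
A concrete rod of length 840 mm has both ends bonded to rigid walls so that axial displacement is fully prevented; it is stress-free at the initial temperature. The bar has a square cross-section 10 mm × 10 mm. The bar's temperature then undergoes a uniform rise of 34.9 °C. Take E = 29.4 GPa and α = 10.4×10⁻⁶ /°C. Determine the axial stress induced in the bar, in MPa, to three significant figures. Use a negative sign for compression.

-10.7 MPa

Free thermal expansion αLΔT = 10.4e-6 · 840 · 34.9 = 0.3049 mm.
The walls impose strain ε = −(0.3049)/840 = -3.6296e-04; σ = Eε = 29400 · -3.6296e-04 = -10.67 MPa.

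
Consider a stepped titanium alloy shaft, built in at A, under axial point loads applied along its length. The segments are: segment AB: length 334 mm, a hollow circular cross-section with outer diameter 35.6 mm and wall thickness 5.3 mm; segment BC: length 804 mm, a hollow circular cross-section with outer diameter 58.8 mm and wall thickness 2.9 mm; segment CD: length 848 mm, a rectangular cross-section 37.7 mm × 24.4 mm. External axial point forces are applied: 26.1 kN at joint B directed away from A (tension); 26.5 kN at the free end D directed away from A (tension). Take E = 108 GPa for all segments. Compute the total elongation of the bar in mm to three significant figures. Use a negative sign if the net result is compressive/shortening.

0.936 mm

Internal axial forces (sectioning from the free end, tension +): N_CD = 26.5 kN, N_BC = 26.5 kN, N_AB = 52.6 kN.
A_AB = 504.5 mm².
A_BC = 509.3 mm².
A_CD = 919.9 mm².
δ_AB = 52600·334/(504.5·108000) = 0.3224 mm
δ_BC = 26500·804/(509.3·108000) = 0.3874 mm
δ_CD = 26500·848/(919.9·108000) = 0.2262 mm
δ = Σδ_i = 0.936 mm.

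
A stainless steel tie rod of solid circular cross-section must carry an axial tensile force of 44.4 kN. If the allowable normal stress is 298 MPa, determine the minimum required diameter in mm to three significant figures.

13.8 mm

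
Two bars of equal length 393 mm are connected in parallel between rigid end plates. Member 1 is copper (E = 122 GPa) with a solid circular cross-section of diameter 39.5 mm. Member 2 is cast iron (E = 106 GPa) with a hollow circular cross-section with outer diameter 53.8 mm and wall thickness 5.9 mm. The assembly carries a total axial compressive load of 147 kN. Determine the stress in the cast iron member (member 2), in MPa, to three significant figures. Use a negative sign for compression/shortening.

A_1 = 1225 mm².
A_2 = 887.8 mm².
Equal strain + equilibrium ⇒ each member carries load in proportion to AE: A₁E₁ = 149500000 N, A₂E₂ = 94110000 N, ΣAE = 243600000 N.
σ₂ = P·E₂/ΣAE = -147000·106000/243600000 = -63.96 MPa.

-64.0 MPa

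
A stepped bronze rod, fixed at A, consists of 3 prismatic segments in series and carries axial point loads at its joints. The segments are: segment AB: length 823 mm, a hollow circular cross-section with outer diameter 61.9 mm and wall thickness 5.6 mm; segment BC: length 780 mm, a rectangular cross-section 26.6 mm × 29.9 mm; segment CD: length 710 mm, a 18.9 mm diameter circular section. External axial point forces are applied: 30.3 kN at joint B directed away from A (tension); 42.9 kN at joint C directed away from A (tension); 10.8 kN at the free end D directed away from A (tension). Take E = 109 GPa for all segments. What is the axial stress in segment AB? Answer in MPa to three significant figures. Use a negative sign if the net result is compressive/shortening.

84.8 MPa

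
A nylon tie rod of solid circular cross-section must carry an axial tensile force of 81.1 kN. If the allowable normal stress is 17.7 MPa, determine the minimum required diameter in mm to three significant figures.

Required area A ≥ P/σ_allow = 81100/17.7 = 4582 mm².
For a solid circular section, d ≥ √(4A/π) = 76.38 mm.

76.4 mm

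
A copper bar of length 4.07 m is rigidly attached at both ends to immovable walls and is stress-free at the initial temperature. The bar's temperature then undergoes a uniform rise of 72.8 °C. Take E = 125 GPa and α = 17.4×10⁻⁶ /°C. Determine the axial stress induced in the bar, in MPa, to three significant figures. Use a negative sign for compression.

-158 MPa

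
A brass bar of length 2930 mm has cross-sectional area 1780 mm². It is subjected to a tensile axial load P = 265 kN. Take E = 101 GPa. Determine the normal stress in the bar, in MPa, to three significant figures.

σ = N/A = 265000/1780 = 148.9 MPa.

149 MPa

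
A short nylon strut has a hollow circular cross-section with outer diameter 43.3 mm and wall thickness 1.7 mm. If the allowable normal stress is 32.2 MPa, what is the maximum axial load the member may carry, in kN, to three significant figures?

7.15 kN

A = 222.2 mm².
P_max = σ_allow · A = 32.2 · 222.2 = 7154 N = 7.154 kN.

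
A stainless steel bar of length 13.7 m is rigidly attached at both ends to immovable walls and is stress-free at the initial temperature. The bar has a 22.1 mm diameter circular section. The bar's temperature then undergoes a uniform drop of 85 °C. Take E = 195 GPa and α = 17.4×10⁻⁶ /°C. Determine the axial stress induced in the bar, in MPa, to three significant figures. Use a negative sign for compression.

Free thermal expansion αLΔT = 17.4e-6 · 13700 · -85 = -20.26 mm.
The walls impose strain ε = −(-20.26)/13700 = 1.4790e-03; σ = Eε = 195000 · 1.4790e-03 = 288.4 MPa.

288 MPa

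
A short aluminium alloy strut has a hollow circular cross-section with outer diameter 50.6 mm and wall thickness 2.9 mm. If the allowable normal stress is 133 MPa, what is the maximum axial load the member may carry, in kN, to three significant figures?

57.8 kN

A = 434.6 mm².
P_max = σ_allow · A = 133 · 434.6 = 57800 N = 57.8 kN.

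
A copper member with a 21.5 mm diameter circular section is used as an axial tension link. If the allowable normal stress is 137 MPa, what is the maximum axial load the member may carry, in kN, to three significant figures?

49.7 kN

A = 363.1 mm².
P_max = σ_allow · A = 137 · 363.1 = 49740 N = 49.74 kN.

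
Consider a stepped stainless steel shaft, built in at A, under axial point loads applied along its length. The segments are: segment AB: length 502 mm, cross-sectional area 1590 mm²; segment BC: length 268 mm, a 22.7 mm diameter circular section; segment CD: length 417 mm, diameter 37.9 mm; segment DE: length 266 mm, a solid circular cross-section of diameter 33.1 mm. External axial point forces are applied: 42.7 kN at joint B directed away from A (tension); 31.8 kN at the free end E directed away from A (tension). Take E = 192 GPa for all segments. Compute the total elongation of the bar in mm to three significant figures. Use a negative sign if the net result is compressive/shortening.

0.345 mm

Internal axial forces (sectioning from the free end, tension +): N_DE = 31.8 kN, N_CD = 31.8 kN, N_BC = 31.8 kN, N_AB = 74.5 kN.
A_BC = 404.7 mm².
A_CD = 1128 mm².
A_DE = 860.5 mm².
δ_AB = 74500·502/(1590·192000) = 0.1225 mm
δ_BC = 31800·268/(404.7·192000) = 0.1097 mm
δ_CD = 31800·417/(1128·192000) = 0.06122 mm
δ_DE = 31800·266/(860.5·192000) = 0.0512 mm
δ = Σδ_i = 0.3446 mm.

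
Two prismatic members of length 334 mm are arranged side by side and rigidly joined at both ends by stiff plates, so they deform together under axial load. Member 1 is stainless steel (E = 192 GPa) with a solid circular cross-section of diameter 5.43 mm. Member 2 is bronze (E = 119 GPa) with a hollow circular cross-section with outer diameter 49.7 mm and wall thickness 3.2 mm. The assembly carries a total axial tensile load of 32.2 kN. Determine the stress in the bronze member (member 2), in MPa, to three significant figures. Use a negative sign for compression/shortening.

63.8 MPa

A_1 = 23.16 mm².
A_2 = 467.5 mm².
Equal strain + equilibrium ⇒ each member carries load in proportion to AE: A₁E₁ = 4446000 N, A₂E₂ = 55630000 N, ΣAE = 60080000 N.
σ₂ = P·E₂/ΣAE = 32200·119000/60080000 = 63.78 MPa.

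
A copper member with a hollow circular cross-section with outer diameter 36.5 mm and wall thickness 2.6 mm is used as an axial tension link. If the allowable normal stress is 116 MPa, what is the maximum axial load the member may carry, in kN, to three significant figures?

32.1 kN

A = 276.9 mm².
P_max = σ_allow · A = 116 · 276.9 = 32120 N = 32.12 kN.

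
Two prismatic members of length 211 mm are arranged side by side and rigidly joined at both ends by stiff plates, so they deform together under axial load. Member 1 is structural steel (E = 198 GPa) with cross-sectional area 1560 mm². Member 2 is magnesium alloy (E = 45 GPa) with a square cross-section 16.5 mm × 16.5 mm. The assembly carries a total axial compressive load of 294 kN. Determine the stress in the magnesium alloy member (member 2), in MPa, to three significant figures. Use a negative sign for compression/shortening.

A_2 = 272.2 mm².
Equal strain + equilibrium ⇒ each member carries load in proportion to AE: A₁E₁ = 308900000 N, A₂E₂ = 12250000 N, ΣAE = 321100000 N.
σ₂ = P·E₂/ΣAE = -294000·45000/321100000 = -41.2 MPa.

-41.2 MPa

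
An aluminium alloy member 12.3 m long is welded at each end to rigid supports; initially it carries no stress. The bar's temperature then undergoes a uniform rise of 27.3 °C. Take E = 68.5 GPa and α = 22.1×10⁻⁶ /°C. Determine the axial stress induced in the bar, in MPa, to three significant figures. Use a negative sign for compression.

Free thermal expansion αLΔT = 22.1e-6 · 12300 · 27.3 = 7.421 mm.
The walls impose strain ε = −(7.421)/12300 = -6.0333e-04; σ = Eε = 68500 · -6.0333e-04 = -41.33 MPa.

-41.3 MPa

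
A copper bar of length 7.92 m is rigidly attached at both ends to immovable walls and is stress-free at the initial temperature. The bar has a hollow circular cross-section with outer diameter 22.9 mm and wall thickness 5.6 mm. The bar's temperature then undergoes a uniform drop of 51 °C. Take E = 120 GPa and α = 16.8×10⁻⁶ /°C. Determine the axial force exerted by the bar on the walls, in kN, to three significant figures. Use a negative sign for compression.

Free thermal expansion αLΔT = 16.8e-6 · 7920 · -51 = -6.786 mm.
The walls impose strain ε = −(-6.786)/7920 = 8.5680e-04; σ = Eε = 120000 · 8.5680e-04 = 102.8 MPa.
Wall reaction R = σ·A = 102.8·304.4 = 31290 N = 31.29 kN.

31.3 kN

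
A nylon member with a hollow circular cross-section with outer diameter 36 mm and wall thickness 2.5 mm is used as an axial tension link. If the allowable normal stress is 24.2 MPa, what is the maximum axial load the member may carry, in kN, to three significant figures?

A = 263.1 mm².
P_max = σ_allow · A = 24.2 · 263.1 = 6367 N = 6.367 kN.

6.37 kN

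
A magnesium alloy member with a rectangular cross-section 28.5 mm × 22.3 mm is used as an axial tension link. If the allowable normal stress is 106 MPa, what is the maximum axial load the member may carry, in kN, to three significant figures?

A = 635.6 mm².
P_max = σ_allow · A = 106 · 635.6 = 67370 N = 67.37 kN.

67.4 kN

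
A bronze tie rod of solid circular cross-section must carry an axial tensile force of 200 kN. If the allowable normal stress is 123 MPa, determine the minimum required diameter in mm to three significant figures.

Required area A ≥ P/σ_allow = 200000/123 = 1626 mm².
For a solid circular section, d ≥ √(4A/π) = 45.5 mm.

45.5 mm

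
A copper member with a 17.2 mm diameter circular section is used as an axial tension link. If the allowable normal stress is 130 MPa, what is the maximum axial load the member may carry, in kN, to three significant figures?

A = 232.4 mm².
P_max = σ_allow · A = 130 · 232.4 = 30210 N = 30.21 kN.

30.2 kN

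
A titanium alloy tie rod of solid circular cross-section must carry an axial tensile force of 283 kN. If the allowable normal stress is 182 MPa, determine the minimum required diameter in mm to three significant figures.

Required area A ≥ P/σ_allow = 283000/182 = 1555 mm².
For a solid circular section, d ≥ √(4A/π) = 44.5 mm.

44.5 mm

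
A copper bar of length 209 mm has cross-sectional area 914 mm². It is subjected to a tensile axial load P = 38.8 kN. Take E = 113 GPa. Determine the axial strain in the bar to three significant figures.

3.76e-04

σ = N/A = 42.45 MPa; ε = σ/E = 42.45/113000 = 3.757e-04.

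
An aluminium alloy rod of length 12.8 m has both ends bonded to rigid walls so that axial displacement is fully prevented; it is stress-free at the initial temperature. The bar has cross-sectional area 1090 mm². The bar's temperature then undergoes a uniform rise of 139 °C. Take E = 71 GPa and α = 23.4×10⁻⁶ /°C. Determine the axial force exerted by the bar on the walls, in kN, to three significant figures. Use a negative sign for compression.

Free thermal expansion αLΔT = 23.4e-6 · 12800 · 139 = 41.63 mm.
The walls impose strain ε = −(41.63)/12800 = -3.2526e-03; σ = Eε = 71000 · -3.2526e-03 = -230.9 MPa.
Wall reaction R = σ·A = -230.9·1090 = -251700 N = -251.7 kN.

-252 kN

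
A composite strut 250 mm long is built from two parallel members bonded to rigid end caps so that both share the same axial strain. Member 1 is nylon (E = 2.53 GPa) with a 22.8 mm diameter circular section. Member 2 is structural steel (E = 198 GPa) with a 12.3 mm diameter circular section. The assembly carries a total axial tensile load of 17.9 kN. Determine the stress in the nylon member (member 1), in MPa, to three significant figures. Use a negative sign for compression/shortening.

1.84 MPa

A_1 = 408.3 mm².
A_2 = 118.8 mm².
Equal strain + equilibrium ⇒ each member carries load in proportion to AE: A₁E₁ = 1033000 N, A₂E₂ = 23530000 N, ΣAE = 24560000 N.
σ₁ = P·E₁/ΣAE = 17900·2530/24560000 = 1.844 MPa.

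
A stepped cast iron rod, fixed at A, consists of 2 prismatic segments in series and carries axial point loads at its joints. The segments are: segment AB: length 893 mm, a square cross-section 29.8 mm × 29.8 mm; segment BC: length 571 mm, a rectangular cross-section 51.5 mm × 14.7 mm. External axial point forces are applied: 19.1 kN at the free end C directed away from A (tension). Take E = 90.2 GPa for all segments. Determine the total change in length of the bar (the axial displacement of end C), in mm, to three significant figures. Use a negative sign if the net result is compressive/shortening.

0.373 mm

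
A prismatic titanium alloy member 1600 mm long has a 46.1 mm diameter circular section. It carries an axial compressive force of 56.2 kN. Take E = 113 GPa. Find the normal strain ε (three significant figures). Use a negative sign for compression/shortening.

A = 1669 mm².
σ = N/A = -33.67 MPa; ε = σ/E = -33.67/113000 = -2.980e-04.

-2.98e-04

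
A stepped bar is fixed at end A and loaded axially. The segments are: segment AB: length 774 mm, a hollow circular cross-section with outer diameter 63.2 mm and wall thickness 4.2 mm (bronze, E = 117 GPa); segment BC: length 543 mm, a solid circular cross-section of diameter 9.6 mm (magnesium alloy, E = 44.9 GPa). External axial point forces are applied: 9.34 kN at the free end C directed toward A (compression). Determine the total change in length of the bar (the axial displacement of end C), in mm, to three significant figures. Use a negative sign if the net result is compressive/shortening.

-1.64 mm

Internal axial forces (sectioning from the free end, tension +): N_BC = -9.34 kN, N_AB = -9.34 kN.
A_AB = 778.5 mm².
A_BC = 72.38 mm².
δ_AB = -9340·774/(778.5·117000) = -0.07937 mm
δ_BC = -9340·543/(72.38·44900) = -1.561 mm
δ = Σδ_i = -1.64 mm.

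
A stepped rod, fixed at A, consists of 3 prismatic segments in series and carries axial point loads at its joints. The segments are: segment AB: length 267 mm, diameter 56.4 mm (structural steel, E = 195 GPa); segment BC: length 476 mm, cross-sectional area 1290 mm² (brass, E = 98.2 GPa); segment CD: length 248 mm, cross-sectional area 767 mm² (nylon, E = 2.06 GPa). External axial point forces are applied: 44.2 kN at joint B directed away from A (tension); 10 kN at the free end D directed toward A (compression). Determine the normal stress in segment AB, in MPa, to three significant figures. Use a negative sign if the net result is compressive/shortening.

13.7 MPa

Internal axial forces (sectioning from the free end, tension +): N_CD = -10 kN, N_BC = -10 kN, N_AB = 34.2 kN.
A_AB = 2498 mm².
σ_AB = N_AB/A_AB = 34200/2498 = 13.69 MPa.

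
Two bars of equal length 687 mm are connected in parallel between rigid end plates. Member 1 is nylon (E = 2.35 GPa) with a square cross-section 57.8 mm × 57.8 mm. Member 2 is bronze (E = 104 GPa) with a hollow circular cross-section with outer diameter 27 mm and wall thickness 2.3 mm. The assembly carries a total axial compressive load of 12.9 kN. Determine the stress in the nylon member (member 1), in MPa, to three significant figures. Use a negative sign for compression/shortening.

A_1 = 3341 mm².
A_2 = 178.5 mm².
Equal strain + equilibrium ⇒ each member carries load in proportion to AE: A₁E₁ = 7851000 N, A₂E₂ = 18560000 N, ΣAE = 26410000 N.
σ₁ = P·E₁/ΣAE = -12900·2350/26410000 = -1.148 MPa.

-1.15 MPa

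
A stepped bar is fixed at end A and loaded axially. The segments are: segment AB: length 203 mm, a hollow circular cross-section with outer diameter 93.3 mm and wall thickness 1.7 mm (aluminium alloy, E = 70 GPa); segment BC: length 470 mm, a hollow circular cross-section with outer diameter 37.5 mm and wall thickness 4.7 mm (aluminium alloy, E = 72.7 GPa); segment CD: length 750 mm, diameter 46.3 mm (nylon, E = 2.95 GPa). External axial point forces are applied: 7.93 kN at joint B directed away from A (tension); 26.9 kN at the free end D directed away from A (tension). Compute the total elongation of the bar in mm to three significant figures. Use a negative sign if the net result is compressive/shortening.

4.63 mm

Internal axial forces (sectioning from the free end, tension +): N_CD = 26.9 kN, N_BC = 26.9 kN, N_AB = 34.83 kN.
A_AB = 489.2 mm².
A_BC = 484.3 mm².
A_CD = 1684 mm².
δ_AB = 34830·203/(489.2·70000) = 0.2065 mm
δ_BC = 26900·470/(484.3·72700) = 0.3591 mm
δ_CD = 26900·750/(1684·2950) = 4.062 mm
δ = Σδ_i = 4.628 mm.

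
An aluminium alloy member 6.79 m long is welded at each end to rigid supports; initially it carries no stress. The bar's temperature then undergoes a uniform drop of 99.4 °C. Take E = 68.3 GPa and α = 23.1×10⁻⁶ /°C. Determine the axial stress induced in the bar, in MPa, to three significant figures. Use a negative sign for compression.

Free thermal expansion αLΔT = 23.1e-6 · 6790 · -99.4 = -15.59 mm.
The walls impose strain ε = −(-15.59)/6790 = 2.2961e-03; σ = Eε = 68300 · 2.2961e-03 = 156.8 MPa.

157 MPa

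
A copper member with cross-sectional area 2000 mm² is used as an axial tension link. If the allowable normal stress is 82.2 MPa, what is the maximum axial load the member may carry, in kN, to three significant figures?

P_max = σ_allow · A = 82.2 · 2000 = 164400 N = 164.4 kN.

164 kN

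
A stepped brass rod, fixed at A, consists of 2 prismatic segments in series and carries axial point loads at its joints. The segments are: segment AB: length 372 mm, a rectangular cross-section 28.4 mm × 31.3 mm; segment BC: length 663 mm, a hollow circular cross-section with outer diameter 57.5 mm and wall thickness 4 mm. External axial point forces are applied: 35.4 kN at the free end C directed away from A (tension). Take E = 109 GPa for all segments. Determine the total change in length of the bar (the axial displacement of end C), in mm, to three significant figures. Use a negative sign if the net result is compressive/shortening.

Internal axial forces (sectioning from the free end, tension +): N_BC = 35.4 kN, N_AB = 35.4 kN.
A_AB = 888.9 mm².
A_BC = 672.3 mm².
δ_AB = 35400·372/(888.9·109000) = 0.1359 mm
δ_BC = 35400·663/(672.3·109000) = 0.3203 mm
δ = Σδ_i = 0.4562 mm.

0.456 mm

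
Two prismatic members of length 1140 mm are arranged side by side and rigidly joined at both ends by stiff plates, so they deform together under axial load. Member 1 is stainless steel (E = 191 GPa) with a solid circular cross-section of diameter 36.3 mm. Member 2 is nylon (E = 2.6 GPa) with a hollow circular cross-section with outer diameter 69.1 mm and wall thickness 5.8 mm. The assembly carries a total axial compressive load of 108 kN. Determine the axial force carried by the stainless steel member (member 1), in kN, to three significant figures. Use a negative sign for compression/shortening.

-106 kN

A_1 = 1035 mm².
A_2 = 1153 mm².
Equal strain + equilibrium ⇒ each member carries load in proportion to AE: A₁E₁ = 197700000 N, A₂E₂ = 2999000 N, ΣAE = 200700000 N.
F₁ = P·A₁E₁/ΣAE = -108000·197700000/200700000 = -106400 N.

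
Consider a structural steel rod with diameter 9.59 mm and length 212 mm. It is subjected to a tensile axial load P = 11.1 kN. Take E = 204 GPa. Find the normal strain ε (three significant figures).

A = 72.23 mm².
σ = N/A = 153.7 MPa; ε = σ/E = 153.7/204000 = 7.533e-04.

7.53e-04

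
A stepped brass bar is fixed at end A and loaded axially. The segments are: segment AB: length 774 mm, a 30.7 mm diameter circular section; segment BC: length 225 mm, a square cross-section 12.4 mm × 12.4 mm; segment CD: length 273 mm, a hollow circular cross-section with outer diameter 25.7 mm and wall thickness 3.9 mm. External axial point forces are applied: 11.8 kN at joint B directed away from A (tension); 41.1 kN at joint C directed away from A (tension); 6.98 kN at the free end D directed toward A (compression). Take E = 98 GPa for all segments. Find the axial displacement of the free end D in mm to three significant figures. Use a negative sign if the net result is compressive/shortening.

Internal axial forces (sectioning from the free end, tension +): N_CD = -6.98 kN, N_BC = 34.12 kN, N_AB = 45.92 kN.
A_AB = 740.2 mm².
A_BC = 153.8 mm².
A_CD = 267.1 mm².
δ_AB = 45920·774/(740.2·98000) = 0.4899 mm
δ_BC = 34120·225/(153.8·98000) = 0.5095 mm
δ_CD = -6980·273/(267.1·98000) = -0.0728 mm
δ = Σδ_i = 0.9266 mm.

0.927 mm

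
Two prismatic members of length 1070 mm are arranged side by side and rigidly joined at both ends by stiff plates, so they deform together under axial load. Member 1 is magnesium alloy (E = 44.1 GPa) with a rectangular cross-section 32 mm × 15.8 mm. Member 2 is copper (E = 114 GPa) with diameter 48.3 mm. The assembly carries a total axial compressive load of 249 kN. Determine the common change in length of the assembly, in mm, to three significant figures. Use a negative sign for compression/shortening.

A_1 = 505.6 mm².
A_2 = 1832 mm².
Equal strain + equilibrium ⇒ each member carries load in proportion to AE: A₁E₁ = 22300000 N, A₂E₂ = 208900000 N, ΣAE = 231200000 N.
δ = PL/ΣAE = -249000·1070/231200000 = -1.153 mm.

-1.15 mm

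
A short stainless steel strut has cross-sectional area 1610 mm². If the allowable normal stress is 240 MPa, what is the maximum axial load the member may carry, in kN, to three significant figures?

386 kN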